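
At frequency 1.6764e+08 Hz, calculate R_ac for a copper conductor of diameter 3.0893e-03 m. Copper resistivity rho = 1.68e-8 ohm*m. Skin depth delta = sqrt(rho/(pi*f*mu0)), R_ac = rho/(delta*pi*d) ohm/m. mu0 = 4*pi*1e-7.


delta = sqrt(1.68e-8 / (pi * 1.6764e+08 * 4*pi*1e-7)) = 5.038322e-06 m
R_ac = 1.68e-8 / (5.038322e-06 * pi * 3.0893e-03) = 0.3436 ohm/m

0.3436 ohm/m


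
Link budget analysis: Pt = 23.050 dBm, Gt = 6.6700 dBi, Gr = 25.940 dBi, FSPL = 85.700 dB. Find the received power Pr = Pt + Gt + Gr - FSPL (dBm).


Pr = 23.050 + 6.6700 + 25.940 - 85.700 = -30.04 dBm

-30.04 dBm


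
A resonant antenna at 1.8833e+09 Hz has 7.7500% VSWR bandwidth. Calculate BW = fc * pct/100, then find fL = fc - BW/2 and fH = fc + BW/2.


BW = 1.8833e+09 * 7.7500/100 = 1.459558e+08 Hz
fL = 1.8833e+09 - 1.459558e+08/2 = 1.810e+09 Hz
fH = 1.8833e+09 + 1.459558e+08/2 = 1.956e+09 Hz

BW=1.460e+08 Hz, fL=1.810e+09 Hz, fH=1.956e+09 Hz


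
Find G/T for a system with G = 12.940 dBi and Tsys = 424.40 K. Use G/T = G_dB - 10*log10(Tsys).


G/T = 12.940 - 10*log10(424.40) = 12.940 - 26.27775 = -13.34 dB/K

-13.34 dB/K


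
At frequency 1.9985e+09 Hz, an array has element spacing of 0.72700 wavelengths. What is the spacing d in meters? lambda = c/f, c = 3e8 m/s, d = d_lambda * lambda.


lambda = c / f = 3.0000e+08 / 1.9985e+09 = 0.1501126 m
d = 0.72700 * 0.1501126 = 0.1091 m

0.1091 m


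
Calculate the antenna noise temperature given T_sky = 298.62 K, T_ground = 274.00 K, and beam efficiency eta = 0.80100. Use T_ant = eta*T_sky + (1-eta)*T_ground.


T_ant = 0.80100 * 298.62 + (1 - 0.80100) * 274.00 = 293.7 K

293.7 K


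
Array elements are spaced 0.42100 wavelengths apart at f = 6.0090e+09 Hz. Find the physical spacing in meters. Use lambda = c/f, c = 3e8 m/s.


lambda = c / f = 3.0000e+08 / 6.0090e+09 = 0.04992511 m
d = 0.42100 * 0.04992511 = 0.02102 m

0.02102 m


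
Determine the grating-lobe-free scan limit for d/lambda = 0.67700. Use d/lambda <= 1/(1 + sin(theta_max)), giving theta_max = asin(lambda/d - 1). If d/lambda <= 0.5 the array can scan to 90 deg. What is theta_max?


lambda/d - 1 = 1/0.67700 - 1 = 0.4771049
theta_max = asin(0.4771049) = 28.50 deg

28.50 deg


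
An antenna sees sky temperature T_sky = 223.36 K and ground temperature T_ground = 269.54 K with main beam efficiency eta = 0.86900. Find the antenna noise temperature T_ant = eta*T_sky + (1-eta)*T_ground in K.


T_ant = 0.86900 * 223.36 + (1 - 0.86900) * 269.54 = 229.4 K

229.4 K


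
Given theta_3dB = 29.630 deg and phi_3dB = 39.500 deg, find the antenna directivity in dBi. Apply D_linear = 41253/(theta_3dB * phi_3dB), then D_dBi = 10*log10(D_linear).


D_linear = 41253 / (29.630 * 39.500) = 35.24738
D_dBi = 10 * log10(35.24738) = 15.47 dBi

15.47 dBi


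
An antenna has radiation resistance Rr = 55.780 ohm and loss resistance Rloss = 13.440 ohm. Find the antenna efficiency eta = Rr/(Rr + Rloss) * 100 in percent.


eta = 55.780 / (55.780 + 13.440) * 100 = 80.58%

80.58%


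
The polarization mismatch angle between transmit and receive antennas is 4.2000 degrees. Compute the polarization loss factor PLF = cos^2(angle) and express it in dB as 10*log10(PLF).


PLF_linear = cos^2(4.2000 deg) = 0.9946362
PLF_dB = 10 * log10(0.9946362) = -0.02336 dB

-0.02336 dB


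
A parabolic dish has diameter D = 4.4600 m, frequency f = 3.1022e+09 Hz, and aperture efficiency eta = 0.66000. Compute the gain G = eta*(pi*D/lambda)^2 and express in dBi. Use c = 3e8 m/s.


lambda = c / f = 3.0000e+08 / 3.1022e+09 = 0.09670556 m
G_linear = 0.66000 * (pi * 4.4600 / 0.09670556)^2 = 13855.13
G_dBi = 10 * log10(13855.13) = 41.42 dBi

41.42 dBi


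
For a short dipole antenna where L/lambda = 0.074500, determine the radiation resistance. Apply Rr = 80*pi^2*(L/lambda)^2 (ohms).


Rr = 80 * pi^2 * (0.074500)^2 = 80 * 9.869604 * 5.550250e-03 = 4.382 ohm

4.382 ohm


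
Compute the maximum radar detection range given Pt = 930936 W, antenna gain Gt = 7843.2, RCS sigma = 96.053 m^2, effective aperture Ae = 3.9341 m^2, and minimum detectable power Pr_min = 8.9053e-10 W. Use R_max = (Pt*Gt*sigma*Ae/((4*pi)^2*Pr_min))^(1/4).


R^4 = 930936*7843.2*96.053*3.9341 / ((4*pi)^2 * 8.9053e-10) = 1.962010e+19
R_max = 1.962010e+19^0.25 = 66554 m

66554 m


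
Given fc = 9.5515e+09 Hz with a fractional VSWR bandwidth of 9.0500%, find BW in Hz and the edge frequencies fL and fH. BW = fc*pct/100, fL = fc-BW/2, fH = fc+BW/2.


BW = 9.5515e+09 * 9.0500/100 = 8.644108e+08 Hz
fL = 9.5515e+09 - 8.644108e+08/2 = 9.119e+09 Hz
fH = 9.5515e+09 + 8.644108e+08/2 = 9.984e+09 Hz

BW=8.644e+08 Hz, fL=9.119e+09 Hz, fH=9.984e+09 Hz


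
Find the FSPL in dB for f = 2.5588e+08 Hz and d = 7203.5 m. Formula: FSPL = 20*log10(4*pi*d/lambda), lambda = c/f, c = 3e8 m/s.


lambda = c / f = 3.0000e+08 / 2.5588e+08 = 1.172425 m
FSPL = 20 * log10(4*pi*7203.5/1.172425) = 97.75 dB

97.75 dB


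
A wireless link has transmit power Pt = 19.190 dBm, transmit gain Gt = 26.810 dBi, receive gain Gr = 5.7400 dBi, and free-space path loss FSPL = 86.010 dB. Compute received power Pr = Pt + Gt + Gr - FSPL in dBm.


Pr = 19.190 + 26.810 + 5.7400 - 86.010 = -34.27 dBm

-34.27 dBm


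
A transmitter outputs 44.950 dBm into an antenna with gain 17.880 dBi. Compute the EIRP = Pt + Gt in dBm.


EIRP = Pt + Gt = 44.950 + 17.880 = 62.83 dBm

62.83 dBm


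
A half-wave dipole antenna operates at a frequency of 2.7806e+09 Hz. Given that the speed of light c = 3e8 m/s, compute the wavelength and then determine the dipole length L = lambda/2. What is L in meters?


lambda = c / f = 3.0000e+08 / 2.7806e+09 = 0.1078904 m
L = lambda / 2 = 0.1078904 / 2 = 0.05395 m

0.05395 m


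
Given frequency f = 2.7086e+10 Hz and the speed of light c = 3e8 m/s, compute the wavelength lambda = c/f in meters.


lambda = c / f = 3.0000e+08 / 2.7086e+10 = 0.01108 m

0.01108 m


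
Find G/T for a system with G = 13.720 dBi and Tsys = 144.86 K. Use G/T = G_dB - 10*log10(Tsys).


G/T = 13.720 - 10*log10(144.86) = 13.720 - 21.60948 = -7.889 dB/K

-7.889 dB/K


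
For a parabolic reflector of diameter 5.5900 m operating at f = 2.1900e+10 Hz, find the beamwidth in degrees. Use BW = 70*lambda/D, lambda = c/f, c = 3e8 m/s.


lambda = c / f = 3.0000e+08 / 2.1900e+10 = 0.01369863 m
BW = 70 * 0.01369863 / 5.5900 = 0.1715 deg

0.1715 deg


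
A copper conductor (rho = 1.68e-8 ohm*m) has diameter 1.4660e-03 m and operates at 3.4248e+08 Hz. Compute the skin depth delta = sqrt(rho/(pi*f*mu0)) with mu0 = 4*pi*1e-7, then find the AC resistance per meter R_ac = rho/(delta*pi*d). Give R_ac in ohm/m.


delta = sqrt(1.68e-8 / (pi * 3.4248e+08 * 4*pi*1e-7)) = 3.524984e-06 m
R_ac = 1.68e-8 / (3.524984e-06 * pi * 1.4660e-03) = 1.035 ohm/m

1.035 ohm/m


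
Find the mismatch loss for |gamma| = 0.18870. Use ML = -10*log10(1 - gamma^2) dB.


ML = -10 * log10(1 - 0.18870^2) = -10 * log10(0.96439231) = 0.1575 dB

0.1575 dB


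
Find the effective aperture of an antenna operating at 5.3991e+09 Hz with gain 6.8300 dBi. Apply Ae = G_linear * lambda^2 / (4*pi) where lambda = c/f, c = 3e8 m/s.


lambda = c / f = 3.0000e+08 / 5.3991e+09 = 0.05556482 m
G_linear = 10^(6.8300/10) = 4.819478
Ae = G_linear * lambda^2 / (4*pi) = 4.819478 * 0.05556482^2 / (4*pi) = 1.184e-03 m^2

1.184e-03 m^2


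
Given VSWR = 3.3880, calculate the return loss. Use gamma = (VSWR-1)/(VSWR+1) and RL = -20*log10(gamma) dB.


gamma = (3.3880 - 1) / (3.3880 + 1) = 0.5442115
RL = -20 * log10(0.5442115) = 5.285 dB

5.285 dB


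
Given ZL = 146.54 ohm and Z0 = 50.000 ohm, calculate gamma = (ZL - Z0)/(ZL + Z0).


gamma = (146.54 - 50.000) / (146.54 + 50.000) = 0.4912

0.4912


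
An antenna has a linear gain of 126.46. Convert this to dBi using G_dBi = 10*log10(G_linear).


G_dBi = 10 * log10(126.46) = 21.02 dBi

21.02 dBi


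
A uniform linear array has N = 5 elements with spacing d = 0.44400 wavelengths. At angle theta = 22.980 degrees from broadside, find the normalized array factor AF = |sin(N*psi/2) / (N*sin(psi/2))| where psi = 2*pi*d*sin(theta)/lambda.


psi = 2*pi*0.44400*sin(22.980 deg) = 1.089140 rad
AF = |sin(5*1.089140/2) / (5*sin(1.089140/2))| = 0.1570

0.1570


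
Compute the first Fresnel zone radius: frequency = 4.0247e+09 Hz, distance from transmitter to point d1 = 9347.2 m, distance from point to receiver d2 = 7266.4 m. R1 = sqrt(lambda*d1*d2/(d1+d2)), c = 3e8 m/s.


lambda = c / f = 3.0000e+08 / 4.0247e+09 = 0.07453972 m
R1 = sqrt(0.07453972 * 9347.2 * 7266.4 / (9347.2 + 7266.4)) = 17.46 m

17.46 m


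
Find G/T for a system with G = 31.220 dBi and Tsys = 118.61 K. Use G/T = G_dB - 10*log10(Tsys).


G/T = 31.220 - 10*log10(118.61) = 31.220 - 20.74121 = 10.48 dB/K

10.48 dB/K


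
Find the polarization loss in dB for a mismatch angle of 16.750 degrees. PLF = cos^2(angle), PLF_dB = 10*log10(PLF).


PLF_linear = cos^2(16.750 deg) = 0.9169429
PLF_dB = 10 * log10(0.9169429) = -0.3766 dB

-0.3766 dB


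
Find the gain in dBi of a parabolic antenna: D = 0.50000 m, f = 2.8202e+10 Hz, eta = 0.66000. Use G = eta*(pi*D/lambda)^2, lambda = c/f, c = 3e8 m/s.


lambda = c / f = 3.0000e+08 / 2.8202e+10 = 0.01063754 m
G_linear = 0.66000 * (pi * 0.50000 / 0.01063754)^2 = 14391.34
G_dBi = 10 * log10(14391.34) = 41.58 dBi

41.58 dBi


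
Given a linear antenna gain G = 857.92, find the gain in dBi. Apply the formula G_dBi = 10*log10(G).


G_dBi = 10 * log10(857.92) = 29.33 dBi

29.33 dBi


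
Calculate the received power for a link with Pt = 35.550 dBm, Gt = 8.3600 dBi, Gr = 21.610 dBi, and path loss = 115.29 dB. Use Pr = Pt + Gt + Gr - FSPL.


Pr = 35.550 + 8.3600 + 21.610 - 115.29 = -49.77 dBm

-49.77 dBm


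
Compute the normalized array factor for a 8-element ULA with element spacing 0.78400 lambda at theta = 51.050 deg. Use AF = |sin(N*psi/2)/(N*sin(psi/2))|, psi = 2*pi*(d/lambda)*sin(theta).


psi = 2*pi*0.78400*sin(51.050 deg) = 3.830938 rad
AF = |sin(8*3.830938/2) / (8*sin(3.830938/2))| = 0.04978

0.04978


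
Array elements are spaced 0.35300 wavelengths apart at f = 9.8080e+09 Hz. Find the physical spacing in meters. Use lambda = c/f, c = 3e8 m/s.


lambda = c / f = 3.0000e+08 / 9.8080e+09 = 0.03058728 m
d = 0.35300 * 0.03058728 = 0.01080 m

0.01080 m


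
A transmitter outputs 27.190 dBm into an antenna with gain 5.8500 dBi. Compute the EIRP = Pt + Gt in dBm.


EIRP = Pt + Gt = 27.190 + 5.8500 = 33.04 dBm

33.04 dBm


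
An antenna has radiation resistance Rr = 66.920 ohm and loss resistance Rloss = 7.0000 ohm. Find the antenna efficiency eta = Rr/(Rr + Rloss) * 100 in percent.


eta = 66.920 / (66.920 + 7.0000) * 100 = 90.53%

90.53%


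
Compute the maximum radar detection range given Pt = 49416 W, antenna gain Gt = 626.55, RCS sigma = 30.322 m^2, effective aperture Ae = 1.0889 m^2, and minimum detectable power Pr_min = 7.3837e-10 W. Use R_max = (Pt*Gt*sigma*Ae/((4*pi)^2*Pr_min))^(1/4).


R^4 = 49416*626.55*30.322*1.0889 / ((4*pi)^2 * 7.3837e-10) = 8.767492e+15
R_max = 8.767492e+15^0.25 = 9677 m

9677 m


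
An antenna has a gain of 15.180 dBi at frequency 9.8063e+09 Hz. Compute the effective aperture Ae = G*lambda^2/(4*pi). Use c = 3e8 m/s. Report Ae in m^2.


lambda = c / f = 3.0000e+08 / 9.8063e+09 = 0.03059258 m
G_linear = 10^(15.180/10) = 32.96097
Ae = G_linear * lambda^2 / (4*pi) = 32.96097 * 0.03059258^2 / (4*pi) = 2.455e-03 m^2

2.455e-03 m^2


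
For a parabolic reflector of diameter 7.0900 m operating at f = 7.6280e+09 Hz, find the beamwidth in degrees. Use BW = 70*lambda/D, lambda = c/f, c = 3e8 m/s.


lambda = c / f = 3.0000e+08 / 7.6280e+09 = 0.03932879 m
BW = 70 * 0.03932879 / 7.0900 = 0.3883 deg

0.3883 deg


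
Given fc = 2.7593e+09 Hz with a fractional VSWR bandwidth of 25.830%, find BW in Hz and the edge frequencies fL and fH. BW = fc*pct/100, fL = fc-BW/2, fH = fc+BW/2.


BW = 2.7593e+09 * 25.830/100 = 7.127272e+08 Hz
fL = 2.7593e+09 - 7.127272e+08/2 = 2.403e+09 Hz
fH = 2.7593e+09 + 7.127272e+08/2 = 3.116e+09 Hz

BW=7.127e+08 Hz, fL=2.403e+09 Hz, fH=3.116e+09 Hz


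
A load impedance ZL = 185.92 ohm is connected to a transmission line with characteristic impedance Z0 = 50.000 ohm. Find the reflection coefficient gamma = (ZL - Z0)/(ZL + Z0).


gamma = (185.92 - 50.000) / (185.92 + 50.000) = 0.5761

0.5761


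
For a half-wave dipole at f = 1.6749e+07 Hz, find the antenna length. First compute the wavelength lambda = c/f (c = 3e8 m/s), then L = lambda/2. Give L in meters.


lambda = c / f = 3.0000e+08 / 1.6749e+07 = 17.91152 m
L = lambda / 2 = 17.91152 / 2 = 8.956 m

8.956 m


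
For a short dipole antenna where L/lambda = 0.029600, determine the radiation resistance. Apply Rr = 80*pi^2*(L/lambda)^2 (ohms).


Rr = 80 * pi^2 * (0.029600)^2 = 80 * 9.869604 * 8.761600e-04 = 0.6918 ohm

0.6918 ohm


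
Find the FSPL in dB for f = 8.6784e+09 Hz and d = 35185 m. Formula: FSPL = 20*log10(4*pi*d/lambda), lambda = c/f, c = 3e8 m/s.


lambda = c / f = 3.0000e+08 / 8.6784e+09 = 0.03456858 m
FSPL = 20 * log10(4*pi*35185/0.03456858) = 142.1 dB

142.1 dB


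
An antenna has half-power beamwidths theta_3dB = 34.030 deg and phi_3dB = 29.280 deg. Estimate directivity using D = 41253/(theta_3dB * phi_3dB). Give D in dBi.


D_linear = 41253 / (34.030 * 29.280) = 41.40211
D_dBi = 10 * log10(41.40211) = 16.17 dBi

16.17 dBi


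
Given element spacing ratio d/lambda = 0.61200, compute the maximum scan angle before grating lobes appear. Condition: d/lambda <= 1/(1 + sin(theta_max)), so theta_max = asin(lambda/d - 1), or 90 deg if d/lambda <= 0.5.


lambda/d - 1 = 1/0.61200 - 1 = 0.6339869
theta_max = asin(0.6339869) = 39.34 deg

39.34 deg


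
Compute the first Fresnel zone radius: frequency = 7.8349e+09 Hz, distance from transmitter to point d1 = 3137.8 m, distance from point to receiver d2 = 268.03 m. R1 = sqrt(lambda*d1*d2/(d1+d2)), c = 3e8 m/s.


lambda = c / f = 3.0000e+08 / 7.8349e+09 = 0.03829021 m
R1 = sqrt(0.03829021 * 3137.8 * 268.03 / (3137.8 + 268.03)) = 3.075 m

3.075 m


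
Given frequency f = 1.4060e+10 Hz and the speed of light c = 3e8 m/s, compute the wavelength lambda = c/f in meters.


lambda = c / f = 3.0000e+08 / 1.4060e+10 = 0.02134 m

0.02134 m


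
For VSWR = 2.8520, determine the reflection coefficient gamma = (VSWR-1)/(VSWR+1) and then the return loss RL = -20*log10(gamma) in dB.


gamma = (2.8520 - 1) / (2.8520 + 1) = 0.4807892
RL = -20 * log10(0.4807892) = 6.361 dB

6.361 dB


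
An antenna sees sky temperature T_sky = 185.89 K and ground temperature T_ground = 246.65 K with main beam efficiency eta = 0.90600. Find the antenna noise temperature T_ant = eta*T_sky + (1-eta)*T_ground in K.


T_ant = 0.90600 * 185.89 + (1 - 0.90600) * 246.65 = 191.6 K

191.6 K


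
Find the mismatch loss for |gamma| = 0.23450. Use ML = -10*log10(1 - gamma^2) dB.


ML = -10 * log10(1 - 0.23450^2) = -10 * log10(0.94500975) = 0.2456 dB

0.2456 dB


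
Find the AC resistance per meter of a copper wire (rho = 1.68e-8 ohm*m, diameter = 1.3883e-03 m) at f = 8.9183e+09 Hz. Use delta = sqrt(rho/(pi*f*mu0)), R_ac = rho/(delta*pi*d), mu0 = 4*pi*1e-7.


delta = sqrt(1.68e-8 / (pi * 8.9183e+09 * 4*pi*1e-7)) = 6.907704e-07 m
R_ac = 1.68e-8 / (6.907704e-07 * pi * 1.3883e-03) = 5.576 ohm/m

5.576 ohm/m


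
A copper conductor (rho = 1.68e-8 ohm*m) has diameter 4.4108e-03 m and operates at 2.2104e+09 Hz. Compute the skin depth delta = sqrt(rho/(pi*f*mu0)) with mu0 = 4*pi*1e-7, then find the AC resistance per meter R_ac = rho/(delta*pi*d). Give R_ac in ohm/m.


delta = sqrt(1.68e-8 / (pi * 2.2104e+09 * 4*pi*1e-7)) = 1.387520e-06 m
R_ac = 1.68e-8 / (1.387520e-06 * pi * 4.4108e-03) = 0.8738 ohm/m

0.8738 ohm/m


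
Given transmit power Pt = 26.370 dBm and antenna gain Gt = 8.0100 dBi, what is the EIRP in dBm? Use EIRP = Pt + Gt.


EIRP = Pt + Gt = 26.370 + 8.0100 = 34.38 dBm

34.38 dBm


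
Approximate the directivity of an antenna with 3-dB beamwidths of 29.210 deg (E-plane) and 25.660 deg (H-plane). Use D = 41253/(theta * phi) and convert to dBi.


D_linear = 41253 / (29.210 * 25.660) = 55.03859
D_dBi = 10 * log10(55.03859) = 17.41 dBi

17.41 dBi


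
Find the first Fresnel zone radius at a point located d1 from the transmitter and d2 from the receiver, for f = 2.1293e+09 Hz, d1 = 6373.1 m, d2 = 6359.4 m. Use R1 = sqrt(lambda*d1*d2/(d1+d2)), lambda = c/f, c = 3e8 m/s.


lambda = c / f = 3.0000e+08 / 2.1293e+09 = 0.1408914 m
R1 = sqrt(0.1408914 * 6373.1 * 6359.4 / (6373.1 + 6359.4)) = 21.18 m

21.18 m


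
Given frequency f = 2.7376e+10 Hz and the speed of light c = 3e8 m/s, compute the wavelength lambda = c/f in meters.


lambda = c / f = 3.0000e+08 / 2.7376e+10 = 0.01096 m

0.01096 m


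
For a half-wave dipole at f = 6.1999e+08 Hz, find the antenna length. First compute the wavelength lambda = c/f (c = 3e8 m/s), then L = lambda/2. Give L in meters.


lambda = c / f = 3.0000e+08 / 6.1999e+08 = 0.4838788 m
L = lambda / 2 = 0.4838788 / 2 = 0.2419 m

0.2419 m


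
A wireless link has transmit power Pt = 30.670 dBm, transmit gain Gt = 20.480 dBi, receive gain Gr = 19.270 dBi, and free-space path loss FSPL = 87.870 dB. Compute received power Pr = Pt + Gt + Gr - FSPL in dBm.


Pr = 30.670 + 20.480 + 19.270 - 87.870 = -17.45 dBm

-17.45 dBm


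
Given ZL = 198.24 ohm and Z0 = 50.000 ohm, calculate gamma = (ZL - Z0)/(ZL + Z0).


gamma = (198.24 - 50.000) / (198.24 + 50.000) = 0.5972

0.5972


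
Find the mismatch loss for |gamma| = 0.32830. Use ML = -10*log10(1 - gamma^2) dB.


ML = -10 * log10(1 - 0.32830^2) = -10 * log10(0.89221911) = 0.4953 dB

0.4953 dB


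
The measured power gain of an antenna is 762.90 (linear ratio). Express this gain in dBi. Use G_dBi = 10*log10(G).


G_dBi = 10 * log10(762.90) = 28.82 dBi

28.82 dBi


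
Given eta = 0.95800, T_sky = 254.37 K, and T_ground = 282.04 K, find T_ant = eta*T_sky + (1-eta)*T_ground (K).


T_ant = 0.95800 * 254.37 + (1 - 0.95800) * 282.04 = 255.5 K

255.5 K


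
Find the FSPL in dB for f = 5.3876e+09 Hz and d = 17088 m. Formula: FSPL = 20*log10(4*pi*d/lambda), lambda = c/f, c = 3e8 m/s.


lambda = c / f = 3.0000e+08 / 5.3876e+09 = 0.05568342 m
FSPL = 20 * log10(4*pi*17088/0.05568342) = 131.7 dB

131.7 dB


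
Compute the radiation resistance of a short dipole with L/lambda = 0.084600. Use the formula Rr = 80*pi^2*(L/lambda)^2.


Rr = 80 * pi^2 * (0.084600)^2 = 80 * 9.869604 * 7.157160e-03 = 5.651 ohm

5.651 ohm


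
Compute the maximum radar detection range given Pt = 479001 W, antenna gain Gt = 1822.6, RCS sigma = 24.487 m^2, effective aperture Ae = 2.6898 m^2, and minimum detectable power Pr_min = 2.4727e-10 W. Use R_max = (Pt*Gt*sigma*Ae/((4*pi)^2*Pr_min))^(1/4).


R^4 = 479001*1822.6*24.487*2.6898 / ((4*pi)^2 * 2.4727e-10) = 1.472625e+18
R_max = 1.472625e+18^0.25 = 34836 m

34836 m


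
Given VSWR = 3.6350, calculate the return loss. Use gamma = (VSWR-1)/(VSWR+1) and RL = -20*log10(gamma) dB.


gamma = (3.6350 - 1) / (3.6350 + 1) = 0.5685005
RL = -20 * log10(0.5685005) = 4.905 dB

4.905 dB


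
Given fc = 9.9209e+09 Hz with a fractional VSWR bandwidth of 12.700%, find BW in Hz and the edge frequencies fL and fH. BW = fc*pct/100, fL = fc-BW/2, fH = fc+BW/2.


BW = 9.9209e+09 * 12.700/100 = 1.259954e+09 Hz
fL = 9.9209e+09 - 1.259954e+09/2 = 9.291e+09 Hz
fH = 9.9209e+09 + 1.259954e+09/2 = 1.055e+10 Hz

BW=1.260e+09 Hz, fL=9.291e+09 Hz, fH=1.055e+10 Hz


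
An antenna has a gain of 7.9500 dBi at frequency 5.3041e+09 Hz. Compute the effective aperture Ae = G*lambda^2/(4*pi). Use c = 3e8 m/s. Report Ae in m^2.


lambda = c / f = 3.0000e+08 / 5.3041e+09 = 0.05656002 m
G_linear = 10^(7.9500/10) = 6.237348
Ae = G_linear * lambda^2 / (4*pi) = 6.237348 * 0.05656002^2 / (4*pi) = 1.588e-03 m^2

1.588e-03 m^2


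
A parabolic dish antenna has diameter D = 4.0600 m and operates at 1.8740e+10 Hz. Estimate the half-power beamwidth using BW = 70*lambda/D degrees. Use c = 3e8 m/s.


lambda = c / f = 3.0000e+08 / 1.8740e+10 = 0.01600854 m
BW = 70 * 0.01600854 / 4.0600 = 0.2760 deg

0.2760 deg


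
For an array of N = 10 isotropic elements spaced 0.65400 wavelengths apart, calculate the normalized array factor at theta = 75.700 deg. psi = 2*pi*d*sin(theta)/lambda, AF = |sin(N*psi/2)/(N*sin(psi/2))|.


psi = 2*pi*0.65400*sin(75.700 deg) = 3.981883 rad
AF = |sin(10*3.981883/2) / (10*sin(3.981883/2))| = 0.09554

0.09554


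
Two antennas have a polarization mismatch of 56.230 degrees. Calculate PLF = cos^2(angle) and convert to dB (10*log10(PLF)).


PLF_linear = cos^2(56.230 deg) = 0.3089808
PLF_dB = 10 * log10(0.3089808) = -5.101 dB

-5.101 dB


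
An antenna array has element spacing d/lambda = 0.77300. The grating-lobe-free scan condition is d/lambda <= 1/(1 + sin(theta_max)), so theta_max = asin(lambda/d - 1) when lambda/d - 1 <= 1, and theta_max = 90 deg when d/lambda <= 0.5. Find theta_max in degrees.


lambda/d - 1 = 1/0.77300 - 1 = 0.2936611
theta_max = asin(0.2936611) = 17.08 deg

17.08 deg


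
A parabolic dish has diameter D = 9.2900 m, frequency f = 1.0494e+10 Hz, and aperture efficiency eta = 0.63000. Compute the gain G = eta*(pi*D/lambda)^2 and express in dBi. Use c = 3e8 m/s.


lambda = c / f = 3.0000e+08 / 1.0494e+10 = 0.02858776 m
G_linear = 0.63000 * (pi * 9.2900 / 0.02858776)^2 = 656616.0
G_dBi = 10 * log10(656616.0) = 58.17 dBi

58.17 dBi


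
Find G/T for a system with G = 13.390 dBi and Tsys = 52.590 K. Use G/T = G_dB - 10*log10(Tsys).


G/T = 13.390 - 10*log10(52.590) = 13.390 - 17.20903 = -3.819 dB/K

-3.819 dB/K


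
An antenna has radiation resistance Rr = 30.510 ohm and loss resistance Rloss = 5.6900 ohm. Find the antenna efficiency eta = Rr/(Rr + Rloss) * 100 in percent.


eta = 30.510 / (30.510 + 5.6900) * 100 = 84.28%

84.28%


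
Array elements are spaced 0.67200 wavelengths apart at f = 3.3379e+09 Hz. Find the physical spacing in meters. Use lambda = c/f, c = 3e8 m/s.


lambda = c / f = 3.0000e+08 / 3.3379e+09 = 0.08987687 m
d = 0.67200 * 0.08987687 = 0.06040 m

0.06040 m


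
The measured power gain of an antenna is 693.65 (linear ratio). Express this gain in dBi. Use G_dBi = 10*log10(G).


G_dBi = 10 * log10(693.65) = 28.41 dBi

28.41 dBi


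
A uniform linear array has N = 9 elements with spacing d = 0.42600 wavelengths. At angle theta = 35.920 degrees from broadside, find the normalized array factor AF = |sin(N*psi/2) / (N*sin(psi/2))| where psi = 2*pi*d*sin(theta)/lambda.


psi = 2*pi*0.42600*sin(35.920 deg) = 1.570263 rad
AF = |sin(9*1.570263/2) / (9*sin(1.570263/2))| = 0.1109

0.1109


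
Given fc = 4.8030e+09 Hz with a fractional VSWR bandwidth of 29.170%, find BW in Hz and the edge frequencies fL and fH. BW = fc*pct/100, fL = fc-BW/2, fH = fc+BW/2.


BW = 4.8030e+09 * 29.170/100 = 1.401035e+09 Hz
fL = 4.8030e+09 - 1.401035e+09/2 = 4.102e+09 Hz
fH = 4.8030e+09 + 1.401035e+09/2 = 5.504e+09 Hz

BW=1.401e+09 Hz, fL=4.102e+09 Hz, fH=5.504e+09 Hz


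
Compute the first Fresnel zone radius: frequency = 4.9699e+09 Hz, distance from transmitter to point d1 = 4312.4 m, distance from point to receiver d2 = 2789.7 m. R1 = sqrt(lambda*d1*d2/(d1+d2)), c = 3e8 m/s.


lambda = c / f = 3.0000e+08 / 4.9699e+09 = 0.06036339 m
R1 = sqrt(0.06036339 * 4312.4 * 2789.7 / (4312.4 + 2789.7)) = 10.11 m

10.11 m


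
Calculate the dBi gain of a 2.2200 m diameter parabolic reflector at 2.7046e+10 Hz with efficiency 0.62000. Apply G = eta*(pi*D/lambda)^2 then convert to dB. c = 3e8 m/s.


lambda = c / f = 3.0000e+08 / 2.7046e+10 = 0.01109221 m
G_linear = 0.62000 * (pi * 2.2200 / 0.01109221)^2 = 245110.1
G_dBi = 10 * log10(245110.1) = 53.89 dBi

53.89 dBi


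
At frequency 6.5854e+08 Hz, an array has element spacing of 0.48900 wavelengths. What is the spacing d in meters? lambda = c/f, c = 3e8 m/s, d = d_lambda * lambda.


lambda = c / f = 3.0000e+08 / 6.5854e+08 = 0.4555532 m
d = 0.48900 * 0.4555532 = 0.2228 m

0.2228 m


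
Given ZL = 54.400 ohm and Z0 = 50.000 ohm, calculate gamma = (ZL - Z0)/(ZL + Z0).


gamma = (54.400 - 50.000) / (54.400 + 50.000) = 0.04215

0.04215


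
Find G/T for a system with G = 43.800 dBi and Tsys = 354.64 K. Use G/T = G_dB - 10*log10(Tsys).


G/T = 43.800 - 10*log10(354.64) = 43.800 - 25.49788 = 18.30 dB/K

18.30 dB/K


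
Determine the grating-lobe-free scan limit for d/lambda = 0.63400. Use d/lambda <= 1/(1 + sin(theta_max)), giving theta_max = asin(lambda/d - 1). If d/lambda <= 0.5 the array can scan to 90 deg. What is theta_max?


lambda/d - 1 = 1/0.63400 - 1 = 0.5772871
theta_max = asin(0.5772871) = 35.26 deg

35.26 deg


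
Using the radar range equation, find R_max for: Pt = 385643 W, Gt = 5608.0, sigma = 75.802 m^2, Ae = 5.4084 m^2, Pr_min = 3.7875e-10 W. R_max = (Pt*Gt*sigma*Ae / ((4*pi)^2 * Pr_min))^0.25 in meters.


R^4 = 385643*5608.0*75.802*5.4084 / ((4*pi)^2 * 3.7875e-10) = 1.482418e+19
R_max = 1.482418e+19^0.25 = 62050 m

62050 m


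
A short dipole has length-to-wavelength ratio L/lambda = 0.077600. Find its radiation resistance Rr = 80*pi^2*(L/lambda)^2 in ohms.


Rr = 80 * pi^2 * (0.077600)^2 = 80 * 9.869604 * 6.021760e-03 = 4.755 ohm

4.755 ohm


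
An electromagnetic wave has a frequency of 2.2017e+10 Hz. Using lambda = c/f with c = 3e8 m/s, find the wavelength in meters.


lambda = c / f = 3.0000e+08 / 2.2017e+10 = 0.01363 m

0.01363 m


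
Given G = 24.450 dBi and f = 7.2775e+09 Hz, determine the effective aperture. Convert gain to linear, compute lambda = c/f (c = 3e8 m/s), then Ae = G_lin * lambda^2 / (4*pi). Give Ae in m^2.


lambda = c / f = 3.0000e+08 / 7.2775e+09 = 0.04122295 m
G_linear = 10^(24.450/10) = 278.6121
Ae = G_linear * lambda^2 / (4*pi) = 278.6121 * 0.04122295^2 / (4*pi) = 0.03768 m^2

0.03768 m^2


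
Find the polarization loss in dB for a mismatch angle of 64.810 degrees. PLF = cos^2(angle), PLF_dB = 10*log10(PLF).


PLF_linear = cos^2(64.810 deg) = 0.1811535
PLF_dB = 10 * log10(0.1811535) = -7.420 dB

-7.420 dB


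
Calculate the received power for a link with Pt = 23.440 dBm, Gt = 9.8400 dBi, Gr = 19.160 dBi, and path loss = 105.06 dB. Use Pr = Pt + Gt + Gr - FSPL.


Pr = 23.440 + 9.8400 + 19.160 - 105.06 = -52.62 dBm

-52.62 dBm


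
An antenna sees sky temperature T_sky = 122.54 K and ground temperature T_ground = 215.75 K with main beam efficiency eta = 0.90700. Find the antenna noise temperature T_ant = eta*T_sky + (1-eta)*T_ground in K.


T_ant = 0.90700 * 122.54 + (1 - 0.90700) * 215.75 = 131.2 K

131.2 K


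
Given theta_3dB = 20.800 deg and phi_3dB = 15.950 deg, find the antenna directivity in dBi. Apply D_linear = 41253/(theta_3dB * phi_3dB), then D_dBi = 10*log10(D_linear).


D_linear = 41253 / (20.800 * 15.950) = 124.3459
D_dBi = 10 * log10(124.3459) = 20.95 dBi

20.95 dBi


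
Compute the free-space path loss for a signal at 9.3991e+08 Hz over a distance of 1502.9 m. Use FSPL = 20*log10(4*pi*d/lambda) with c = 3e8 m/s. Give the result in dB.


lambda = c / f = 3.0000e+08 / 9.3991e+08 = 0.3191795 m
FSPL = 20 * log10(4*pi*1502.9/0.3191795) = 95.44 dB

95.44 dB


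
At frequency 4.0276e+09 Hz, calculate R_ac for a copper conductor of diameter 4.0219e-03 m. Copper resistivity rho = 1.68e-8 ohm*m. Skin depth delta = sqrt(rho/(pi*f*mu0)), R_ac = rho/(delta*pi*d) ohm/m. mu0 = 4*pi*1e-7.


delta = sqrt(1.68e-8 / (pi * 4.0276e+09 * 4*pi*1e-7)) = 1.027902e-06 m
R_ac = 1.68e-8 / (1.027902e-06 * pi * 4.0219e-03) = 1.294 ohm/m

1.294 ohm/m


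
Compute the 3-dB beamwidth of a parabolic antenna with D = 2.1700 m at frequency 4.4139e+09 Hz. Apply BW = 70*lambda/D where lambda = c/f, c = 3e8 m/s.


lambda = c / f = 3.0000e+08 / 4.4139e+09 = 0.06796710 m
BW = 70 * 0.06796710 / 2.1700 = 2.192 deg

2.192 deg


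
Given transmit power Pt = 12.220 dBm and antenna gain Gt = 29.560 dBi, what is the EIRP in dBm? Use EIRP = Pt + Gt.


EIRP = Pt + Gt = 12.220 + 29.560 = 41.78 dBm

41.78 dBm


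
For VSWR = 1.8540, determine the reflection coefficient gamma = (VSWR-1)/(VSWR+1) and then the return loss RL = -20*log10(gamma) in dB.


gamma = (1.8540 - 1) / (1.8540 + 1) = 0.2992292
RL = -20 * log10(0.2992292) = 10.48 dB

10.48 dB


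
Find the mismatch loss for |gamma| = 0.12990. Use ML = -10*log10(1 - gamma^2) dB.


ML = -10 * log10(1 - 0.12990^2) = -10 * log10(0.98312599) = 0.07391 dB

0.07391 dB


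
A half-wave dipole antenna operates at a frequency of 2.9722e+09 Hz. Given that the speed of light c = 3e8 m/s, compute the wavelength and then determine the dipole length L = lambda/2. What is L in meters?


lambda = c / f = 3.0000e+08 / 2.9722e+09 = 0.1009353 m
L = lambda / 2 = 0.1009353 / 2 = 0.05047 m

0.05047 m


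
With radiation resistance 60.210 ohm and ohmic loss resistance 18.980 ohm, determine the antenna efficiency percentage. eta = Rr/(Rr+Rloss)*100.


eta = 60.210 / (60.210 + 18.980) * 100 = 76.03%

76.03%


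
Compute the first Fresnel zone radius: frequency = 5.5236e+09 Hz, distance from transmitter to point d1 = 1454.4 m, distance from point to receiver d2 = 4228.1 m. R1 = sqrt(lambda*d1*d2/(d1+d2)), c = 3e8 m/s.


lambda = c / f = 3.0000e+08 / 5.5236e+09 = 0.05431240 m
R1 = sqrt(0.05431240 * 1454.4 * 4228.1 / (1454.4 + 4228.1)) = 7.666 m

7.666 m


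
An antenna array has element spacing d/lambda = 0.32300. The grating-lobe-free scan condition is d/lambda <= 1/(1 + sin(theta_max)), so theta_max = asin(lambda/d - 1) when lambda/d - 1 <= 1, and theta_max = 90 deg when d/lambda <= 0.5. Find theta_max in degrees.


lambda/d - 1 = 1/0.32300 - 1 = 2.095975 >= 1
d/lambda <= 0.5, so the array can scan to endfire without grating lobes: theta_max = 90 deg

90 deg


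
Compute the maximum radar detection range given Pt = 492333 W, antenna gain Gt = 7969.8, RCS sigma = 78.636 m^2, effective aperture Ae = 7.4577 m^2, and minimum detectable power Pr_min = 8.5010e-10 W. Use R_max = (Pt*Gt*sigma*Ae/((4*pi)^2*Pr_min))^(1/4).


R^4 = 492333*7969.8*78.636*7.4577 / ((4*pi)^2 * 8.5010e-10) = 1.714127e+19
R_max = 1.714127e+19^0.25 = 64344 m

64344 m


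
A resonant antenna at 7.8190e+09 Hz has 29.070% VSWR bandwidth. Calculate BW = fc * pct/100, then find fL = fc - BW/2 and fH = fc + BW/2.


BW = 7.8190e+09 * 29.070/100 = 2.272983e+09 Hz
fL = 7.8190e+09 - 2.272983e+09/2 = 6.683e+09 Hz
fH = 7.8190e+09 + 2.272983e+09/2 = 8.955e+09 Hz

BW=2.273e+09 Hz, fL=6.683e+09 Hz, fH=8.955e+09 Hz


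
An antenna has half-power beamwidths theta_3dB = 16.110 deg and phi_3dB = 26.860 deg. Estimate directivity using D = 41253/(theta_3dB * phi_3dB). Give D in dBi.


D_linear = 41253 / (16.110 * 26.860) = 95.33535
D_dBi = 10 * log10(95.33535) = 19.79 dBi

19.79 dBi


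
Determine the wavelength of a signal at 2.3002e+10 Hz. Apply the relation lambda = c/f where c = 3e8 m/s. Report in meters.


lambda = c / f = 3.0000e+08 / 2.3002e+10 = 0.01304 m

0.01304 m


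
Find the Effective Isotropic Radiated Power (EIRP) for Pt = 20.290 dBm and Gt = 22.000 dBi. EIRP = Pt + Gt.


EIRP = Pt + Gt = 20.290 + 22.000 = 42.29 dBm

42.29 dBm


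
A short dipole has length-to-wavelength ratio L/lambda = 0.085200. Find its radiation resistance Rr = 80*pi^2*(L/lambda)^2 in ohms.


Rr = 80 * pi^2 * (0.085200)^2 = 80 * 9.869604 * 7.259040e-03 = 5.732 ohm

5.732 ohm


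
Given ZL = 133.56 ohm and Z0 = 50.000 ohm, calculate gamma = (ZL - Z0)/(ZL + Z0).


gamma = (133.56 - 50.000) / (133.56 + 50.000) = 0.4552

0.4552


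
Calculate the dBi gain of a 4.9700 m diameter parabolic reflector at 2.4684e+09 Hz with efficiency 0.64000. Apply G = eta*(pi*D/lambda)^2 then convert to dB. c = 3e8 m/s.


lambda = c / f = 3.0000e+08 / 2.4684e+09 = 0.1215362 m
G_linear = 0.64000 * (pi * 4.9700 / 0.1215362)^2 = 10562.85
G_dBi = 10 * log10(10562.85) = 40.24 dBi

40.24 dBi


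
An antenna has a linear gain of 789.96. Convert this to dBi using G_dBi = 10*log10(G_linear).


G_dBi = 10 * log10(789.96) = 28.98 dBi

28.98 dBi


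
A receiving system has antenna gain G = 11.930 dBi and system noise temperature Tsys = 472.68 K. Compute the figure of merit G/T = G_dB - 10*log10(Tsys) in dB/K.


G/T = 11.930 - 10*log10(472.68) = 11.930 - 26.74567 = -14.82 dB/K

-14.82 dB/K


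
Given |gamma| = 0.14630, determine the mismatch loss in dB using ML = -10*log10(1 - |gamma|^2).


ML = -10 * log10(1 - 0.14630^2) = -10 * log10(0.97859631) = 0.09396 dB

0.09396 dB


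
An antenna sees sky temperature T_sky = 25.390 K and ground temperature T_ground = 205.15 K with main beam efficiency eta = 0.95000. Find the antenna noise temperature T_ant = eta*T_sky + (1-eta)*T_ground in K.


T_ant = 0.95000 * 25.390 + (1 - 0.95000) * 205.15 = 34.38 K

34.38 K


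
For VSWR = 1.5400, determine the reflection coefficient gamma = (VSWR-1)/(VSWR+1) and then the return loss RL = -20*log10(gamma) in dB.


gamma = (1.5400 - 1) / (1.5400 + 1) = 0.2125984
RL = -20 * log10(0.2125984) = 13.45 dB

13.45 dB


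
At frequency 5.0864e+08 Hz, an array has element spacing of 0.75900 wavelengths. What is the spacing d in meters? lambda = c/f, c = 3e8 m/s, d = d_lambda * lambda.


lambda = c / f = 3.0000e+08 / 5.0864e+08 = 0.5898081 m
d = 0.75900 * 0.5898081 = 0.4477 m

0.4477 m


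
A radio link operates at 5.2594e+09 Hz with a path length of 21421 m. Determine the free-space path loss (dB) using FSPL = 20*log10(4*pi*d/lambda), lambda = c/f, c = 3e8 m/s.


lambda = c / f = 3.0000e+08 / 5.2594e+09 = 0.05704073 m
FSPL = 20 * log10(4*pi*21421/0.05704073) = 133.5 dB

133.5 dB


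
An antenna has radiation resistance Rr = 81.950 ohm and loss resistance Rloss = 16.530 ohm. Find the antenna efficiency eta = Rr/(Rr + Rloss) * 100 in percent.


eta = 81.950 / (81.950 + 16.530) * 100 = 83.21%

83.21%


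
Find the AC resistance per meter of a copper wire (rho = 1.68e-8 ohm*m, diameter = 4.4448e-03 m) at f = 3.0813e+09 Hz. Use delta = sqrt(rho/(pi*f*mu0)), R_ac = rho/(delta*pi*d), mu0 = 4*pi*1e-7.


delta = sqrt(1.68e-8 / (pi * 3.0813e+09 * 4*pi*1e-7)) = 1.175189e-06 m
R_ac = 1.68e-8 / (1.175189e-06 * pi * 4.4448e-03) = 1.024 ohm/m

1.024 ohm/m


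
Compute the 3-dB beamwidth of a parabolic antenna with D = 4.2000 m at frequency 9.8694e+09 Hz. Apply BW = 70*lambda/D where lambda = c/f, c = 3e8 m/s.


lambda = c / f = 3.0000e+08 / 9.8694e+09 = 0.03039698 m
BW = 70 * 0.03039698 / 4.2000 = 0.5066 deg

0.5066 deg


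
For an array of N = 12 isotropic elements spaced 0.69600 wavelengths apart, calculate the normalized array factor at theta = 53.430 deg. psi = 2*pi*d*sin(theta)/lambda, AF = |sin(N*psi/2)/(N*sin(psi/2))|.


psi = 2*pi*0.69600*sin(53.430 deg) = 3.512163 rad
AF = |sin(12*3.512163/2) / (12*sin(3.512163/2))| = 0.06736

0.06736


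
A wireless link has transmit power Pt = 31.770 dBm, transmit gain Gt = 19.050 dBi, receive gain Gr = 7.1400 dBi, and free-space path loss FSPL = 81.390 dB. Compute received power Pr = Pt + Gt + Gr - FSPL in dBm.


Pr = 31.770 + 19.050 + 7.1400 - 81.390 = -23.43 dBm

-23.43 dBm


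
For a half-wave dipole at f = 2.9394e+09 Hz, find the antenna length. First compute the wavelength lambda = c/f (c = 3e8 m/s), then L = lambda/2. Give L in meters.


lambda = c / f = 3.0000e+08 / 2.9394e+09 = 0.1020616 m
L = lambda / 2 = 0.1020616 / 2 = 0.05103 m

0.05103 m


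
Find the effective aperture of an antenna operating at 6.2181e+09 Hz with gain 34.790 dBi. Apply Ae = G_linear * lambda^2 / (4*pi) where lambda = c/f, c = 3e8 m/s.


lambda = c / f = 3.0000e+08 / 6.2181e+09 = 0.04824625 m
G_linear = 10^(34.790/10) = 3013.006
Ae = G_linear * lambda^2 / (4*pi) = 3013.006 * 0.04824625^2 / (4*pi) = 0.5581 m^2

0.5581 m^2


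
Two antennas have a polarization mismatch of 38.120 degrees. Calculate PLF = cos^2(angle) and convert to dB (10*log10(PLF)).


PLF_linear = cos^2(38.120 deg) = 0.6189277
PLF_dB = 10 * log10(0.6189277) = -2.084 dB

-2.084 dB


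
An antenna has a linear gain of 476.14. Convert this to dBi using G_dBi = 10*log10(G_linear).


G_dBi = 10 * log10(476.14) = 26.78 dBi

26.78 dBi


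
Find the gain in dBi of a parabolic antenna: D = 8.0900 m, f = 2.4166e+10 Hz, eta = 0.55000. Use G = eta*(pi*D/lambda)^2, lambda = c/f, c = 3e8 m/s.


lambda = c / f = 3.0000e+08 / 2.4166e+10 = 0.01241414 m
G_linear = 0.55000 * (pi * 8.0900 / 0.01241414)^2 = 2.305293e+06
G_dBi = 10 * log10(2.305293e+06) = 63.63 dBi

63.63 dBi


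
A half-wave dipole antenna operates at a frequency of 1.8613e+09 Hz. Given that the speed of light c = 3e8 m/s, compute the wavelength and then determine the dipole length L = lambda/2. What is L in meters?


lambda = c / f = 3.0000e+08 / 1.8613e+09 = 0.1611777 m
L = lambda / 2 = 0.1611777 / 2 = 0.08059 m

0.08059 m


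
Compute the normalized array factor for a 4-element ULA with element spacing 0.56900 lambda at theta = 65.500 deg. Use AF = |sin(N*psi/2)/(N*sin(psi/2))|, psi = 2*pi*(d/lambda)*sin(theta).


psi = 2*pi*0.56900*sin(65.500 deg) = 3.253232 rad
AF = |sin(4*3.253232/2) / (4*sin(3.253232/2))| = 0.05544

0.05544


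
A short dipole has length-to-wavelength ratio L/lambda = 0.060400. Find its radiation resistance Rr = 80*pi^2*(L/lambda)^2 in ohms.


Rr = 80 * pi^2 * (0.060400)^2 = 80 * 9.869604 * 3.648160e-03 = 2.880 ohm

2.880 ohm


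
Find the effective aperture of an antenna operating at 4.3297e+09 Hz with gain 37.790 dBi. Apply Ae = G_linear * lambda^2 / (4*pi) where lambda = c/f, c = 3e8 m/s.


lambda = c / f = 3.0000e+08 / 4.3297e+09 = 0.06928887 m
G_linear = 10^(37.790/10) = 6011.737
Ae = G_linear * lambda^2 / (4*pi) = 6011.737 * 0.06928887^2 / (4*pi) = 2.297 m^2

2.297 m^2


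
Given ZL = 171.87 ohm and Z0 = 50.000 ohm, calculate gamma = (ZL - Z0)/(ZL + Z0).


gamma = (171.87 - 50.000) / (171.87 + 50.000) = 0.5493

0.5493


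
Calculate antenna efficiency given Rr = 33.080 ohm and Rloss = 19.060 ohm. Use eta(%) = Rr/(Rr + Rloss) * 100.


eta = 33.080 / (33.080 + 19.060) * 100 = 63.44%

63.44%


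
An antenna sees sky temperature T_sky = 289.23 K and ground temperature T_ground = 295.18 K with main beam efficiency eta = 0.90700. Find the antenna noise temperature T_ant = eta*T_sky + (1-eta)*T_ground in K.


T_ant = 0.90700 * 289.23 + (1 - 0.90700) * 295.18 = 289.8 K

289.8 K


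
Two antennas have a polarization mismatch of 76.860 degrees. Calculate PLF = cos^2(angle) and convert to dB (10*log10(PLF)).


PLF_linear = cos^2(76.860 deg) = 0.05167948
PLF_dB = 10 * log10(0.05167948) = -12.87 dB

-12.87 dB


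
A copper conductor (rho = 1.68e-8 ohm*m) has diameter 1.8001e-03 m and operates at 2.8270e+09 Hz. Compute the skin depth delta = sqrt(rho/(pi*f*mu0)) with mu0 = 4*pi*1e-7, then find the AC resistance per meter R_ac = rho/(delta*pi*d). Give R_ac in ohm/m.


delta = sqrt(1.68e-8 / (pi * 2.8270e+09 * 4*pi*1e-7)) = 1.226908e-06 m
R_ac = 1.68e-8 / (1.226908e-06 * pi * 1.8001e-03) = 2.421 ohm/m

2.421 ohm/m


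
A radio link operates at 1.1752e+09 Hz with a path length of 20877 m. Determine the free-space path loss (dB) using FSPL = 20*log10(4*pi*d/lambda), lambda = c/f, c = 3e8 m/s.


lambda = c / f = 3.0000e+08 / 1.1752e+09 = 0.2552757 m
FSPL = 20 * log10(4*pi*20877/0.2552757) = 120.2 dB

120.2 dB


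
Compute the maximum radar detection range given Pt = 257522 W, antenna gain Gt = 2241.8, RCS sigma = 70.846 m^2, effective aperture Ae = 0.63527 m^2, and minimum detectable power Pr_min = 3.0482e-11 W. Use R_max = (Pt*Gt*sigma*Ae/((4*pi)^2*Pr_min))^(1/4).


R^4 = 257522*2241.8*70.846*0.63527 / ((4*pi)^2 * 3.0482e-11) = 5.397861e+18
R_max = 5.397861e+18^0.25 = 48201 m

48201 m


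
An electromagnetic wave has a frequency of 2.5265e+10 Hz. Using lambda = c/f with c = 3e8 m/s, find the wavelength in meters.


lambda = c / f = 3.0000e+08 / 2.5265e+10 = 0.01187 m

0.01187 m
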